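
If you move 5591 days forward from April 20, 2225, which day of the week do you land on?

Monday

First find the weekday of Apr 20, 2225. Doomsday rule: the anchor day for the 2200s is Friday. For year 25: 25÷12 = 2 r 1, and 1÷4 = 0, so 2+1+0 = 3.
Friday + 3 ≡ Monday — that's 2225's doomsday.
In April the doomsday date is Apr 4.
Apr 20 is 16 days after Apr 4; 16 mod 7 = 2, so Monday + 2 = Wednesday.
5591 mod 7 = 5, so 5591 days after a Wednesday is Wednesday + 5 = Monday.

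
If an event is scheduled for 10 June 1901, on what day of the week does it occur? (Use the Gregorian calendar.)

Doomsday rule: the anchor day for the 1900s is Wednesday. For year 01: 1÷12 = 0 r 1, and 1÷4 = 0, so 0+1+0 = 1.
Wednesday + 1 ≡ Thursday — that's 1901's doomsday.
In June the doomsday date is Jun 6.
Jun 10 is 4 days after Jun 6; 4 mod 7 = 4, so Thursday + 4 = Monday.

Monday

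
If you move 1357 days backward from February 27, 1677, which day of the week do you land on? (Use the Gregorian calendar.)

Sunday

Feb 27, 1677 is a Saturday.
1357 mod 7 = 6, so 1357 days before a Saturday is Saturday − 6 = Sunday.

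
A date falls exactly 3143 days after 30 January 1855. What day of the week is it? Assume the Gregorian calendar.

Tuesday

First find the weekday of Jan 30, 1855. Doomsday rule: the anchor day for the 1800s is Friday. For year 55: 55÷12 = 4 r 7, and 7÷4 = 1, so 4+7+1 = 12.
Friday + 12 ≡ Wednesday — that's 1855's doomsday.
In January the doomsday date is Jan 3 (1855 is not a leap year).
Jan 30 is 27 days after Jan 3; 27 mod 7 = 6, so Wednesday + 6 = Tuesday.
3143 mod 7 = 0, so 3143 days after a Tuesday is Tuesday + 0 = Tuesday.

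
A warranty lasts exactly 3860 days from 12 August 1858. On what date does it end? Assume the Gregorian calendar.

March 7, 1869

+365 (one year) → Aug 12, 1859 (3495 left).
+366 (one year; includes Feb 29, 1860) → Aug 12, 1860 (3129 left).
+365 (one year) → Aug 12, 1861 (2764 left).
+365 (one year) → Aug 12, 1862 (2399 left).
+365 (one year) → Aug 12, 1863 (2034 left).
+366 (one year; includes Feb 29, 1864) → Aug 12, 1864 (1668 left).
+365 (one year) → Aug 12, 1865 (1303 left).
+365 (one year) → Aug 12, 1866 (938 left).
+365 (one year) → Aug 12, 1867 (573 left).
+366 (one year; includes Feb 29, 1868) → Aug 12, 1868 (207 left).
Aug has 31 days: +20 → Sep 1, 1868 (187 left).
Sep has 30 days: +30 → Oct 1, 1868 (157 left).
Oct has 31 days: +31 → Nov 1, 1868 (126 left).
Nov has 30 days: +30 → Dec 1, 1868 (96 left).
Dec has 31 days: +31 → Jan 1, 1869 (65 left).
Jan has 31 days: +31 → Feb 1, 1869 (34 left).
Feb has 28 days: +28 → Mar 1, 1869 (6 left).
+6 → Mar 7, 1869.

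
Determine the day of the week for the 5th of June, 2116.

Doomsday rule: the anchor day for the 2100s is Sunday. For year 16: 16÷12 = 1 r 4, and 4÷4 = 1, so 1+4+1 = 6.
Sunday + 6 ≡ Saturday — that's 2116's doomsday.
In June the doomsday date is Jun 6.
Jun 5 is 1 day before Jun 6; 1 mod 7 = 1, so Saturday − 1 = Friday.

Friday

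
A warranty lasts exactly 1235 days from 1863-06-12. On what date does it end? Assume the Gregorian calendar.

+366 (one year; includes Feb 29, 1864) → Jun 12, 1864 (869 left).
+365 (one year) → Jun 12, 1865 (504 left).
+365 (one year) → Jun 12, 1866 (139 left).
Jun has 30 days: +19 → Jul 1, 1866 (120 left).
Jul has 31 days: +31 → Aug 1, 1866 (89 left).
Aug has 31 days: +31 → Sep 1, 1866 (58 left).
Sep has 30 days: +30 → Oct 1, 1866 (28 left).
+28 → Oct 29, 1866.

October 29, 1866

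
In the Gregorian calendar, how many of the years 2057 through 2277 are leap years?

Multiples of 4 in [2057,2277]: 55.
Of those, multiples of 100: 2 (not leap unless ÷400).
Multiples of 400: 0.
Leap years = 55 − 2 + 0 = 53.

53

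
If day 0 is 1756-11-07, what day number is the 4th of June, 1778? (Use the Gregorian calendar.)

7879

Nov 7, 1756 → Nov 7, 1757: 365 days.
Nov 7, 1757 → Nov 7, 1758: 365 days.
Nov 7, 1758 → Nov 7, 1759: 365 days.
Nov 7, 1759 → Nov 7, 1760: 366 days (Feb 29, 1760 is in that span).
Nov 7, 1760 → Nov 7, 1761: 365 days.
Nov 7, 1761 → Nov 7, 1762: 365 days.
Nov 7, 1762 → Nov 7, 1763: 365 days.
Nov 7, 1763 → Nov 7, 1764: 366 days (Feb 29, 1764 is in that span).
Nov 7, 1764 → Nov 7, 1765: 365 days.
Nov 7, 1765 → Nov 7, 1766: 365 days.
Nov 7, 1766 → Nov 7, 1767: 365 days.
Nov 7, 1767 → Nov 7, 1768: 366 days (Feb 29, 1768 is in that span).
Nov 7, 1768 → Nov 7, 1769: 365 days.
Nov 7, 1769 → Nov 7, 1770: 365 days.
Nov 7, 1770 → Nov 7, 1771: 365 days.
Nov 7, 1771 → Nov 7, 1772: 366 days (Feb 29, 1772 is in that span).
Nov 7, 1772 → Nov 7, 1773: 365 days.
Nov 7, 1773 → Nov 7, 1774: 365 days.
Nov 7, 1774 → Nov 7, 1775: 365 days.
Nov 7, 1775 → Nov 7, 1776: 366 days (Feb 29, 1776 is in that span).
Nov 7, 1776 → Nov 7, 1777: 365 days.
Nov 7, 1777 → Dec 7, 1777: 30 days (November has 30).
Dec 7, 1777 → Jan 7, 1778: 31 days (December has 31).
Jan 7, 1778 → Feb 7, 1778: 31 days (January has 31).
Feb 7, 1778 → Mar 7, 1778: 28 days (February has 28).
Mar 7, 1778 → Apr 7, 1778: 31 days (March has 31).
Apr 7, 1778 → May 7, 1778: 30 days (April has 30).
May 7, 1778 → Jun 4, 1778: 28 days.
Total: 7879 days.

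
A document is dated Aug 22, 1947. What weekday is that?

Friday

January 1, 1947 is a Wednesday.
Jan 1, 1947 → Feb 1, 1947: 31 days (January has 31).
Feb 1, 1947 → Mar 1, 1947: 28 days (February has 28).
Mar 1, 1947 → Apr 1, 1947: 31 days (March has 31).
Apr 1, 1947 → May 1, 1947: 30 days (April has 30).
May 1, 1947 → Jun 1, 1947: 31 days (May has 31).
Jun 1, 1947 → Jul 1, 1947: 30 days (June has 30).
Jul 1, 1947 → Aug 1, 1947: 31 days (July has 31).
Aug 1, 1947 → Aug 22, 1947: 21 days.
Total: 233 days.
233 mod 7 = 2, so Wednesday + 2 = Friday.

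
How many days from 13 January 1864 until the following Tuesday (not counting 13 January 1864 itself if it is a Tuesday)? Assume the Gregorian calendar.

6

Jan 13, 1864 is a Wednesday.
From Wednesday to the next Tuesday is 6 days.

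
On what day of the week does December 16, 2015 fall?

Wednesday

January 1, 2015 is a Thursday.
Jan 1, 2015 → Feb 1, 2015: 31 days (January has 31).
Feb 1, 2015 → Mar 1, 2015: 28 days (February has 28).
Mar 1, 2015 → Apr 1, 2015: 31 days (March has 31).
Apr 1, 2015 → May 1, 2015: 30 days (April has 30).
May 1, 2015 → Jun 1, 2015: 31 days (May has 31).
Jun 1, 2015 → Jul 1, 2015: 30 days (June has 30).
Jul 1, 2015 → Aug 1, 2015: 31 days (July has 31).
Aug 1, 2015 → Sep 1, 2015: 31 days (August has 31).
Sep 1, 2015 → Oct 1, 2015: 30 days (September has 30).
Oct 1, 2015 → Nov 1, 2015: 31 days (October has 31).
Nov 1, 2015 → Dec 1, 2015: 30 days (November has 30).
Dec 1, 2015 → Dec 16, 2015: 15 days.
Total: 349 days.
349 mod 7 = 6, so Thursday + 6 = Wednesday.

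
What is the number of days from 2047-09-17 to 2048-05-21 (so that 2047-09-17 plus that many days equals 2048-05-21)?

247

Sep 17, 2047 → Oct 17, 2047: 30 days (September has 30).
Oct 17, 2047 → Nov 17, 2047: 31 days (October has 31).
Nov 17, 2047 → Dec 17, 2047: 30 days (November has 30).
Dec 17, 2047 → Jan 17, 2048: 31 days (December has 31).
Jan 17, 2048 → Feb 17, 2048: 31 days (January has 31).
Feb 17, 2048 → Mar 17, 2048: 29 days (February has 29).
Mar 17, 2048 → Apr 17, 2048: 31 days (March has 31).
Apr 17, 2048 → May 17, 2048: 30 days (April has 30).
May 17, 2048 → May 21, 2048: 4 days.
Total: 247 days.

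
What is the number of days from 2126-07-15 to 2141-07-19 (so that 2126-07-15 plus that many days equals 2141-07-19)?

Jul 15, 2126 → Jul 15, 2127: 365 days.
Jul 15, 2127 → Jul 15, 2128: 366 days (Feb 29, 2128 is in that span).
Jul 15, 2128 → Jul 15, 2129: 365 days.
Jul 15, 2129 → Jul 15, 2130: 365 days.
Jul 15, 2130 → Jul 15, 2131: 365 days.
Jul 15, 2131 → Jul 15, 2132: 366 days (Feb 29, 2132 is in that span).
Jul 15, 2132 → Jul 15, 2133: 365 days.
Jul 15, 2133 → Jul 15, 2134: 365 days.
Jul 15, 2134 → Jul 15, 2135: 365 days.
Jul 15, 2135 → Jul 15, 2136: 366 days (Feb 29, 2136 is in that span).
Jul 15, 2136 → Jul 15, 2137: 365 days.
Jul 15, 2137 → Jul 15, 2138: 365 days.
Jul 15, 2138 → Jul 15, 2139: 365 days.
Jul 15, 2139 → Jul 15, 2140: 366 days (Feb 29, 2140 is in that span).
Jul 15, 2140 → Aug 15, 2140: 31 days (July has 31).
Aug 15, 2140 → Sep 15, 2140: 31 days (August has 31).
Sep 15, 2140 → Oct 15, 2140: 30 days (September has 30).
Oct 15, 2140 → Nov 15, 2140: 31 days (October has 31).
Nov 15, 2140 → Dec 15, 2140: 30 days (November has 30).
Dec 15, 2140 → Jan 15, 2141: 31 days (December has 31).
Jan 15, 2141 → Feb 15, 2141: 31 days (January has 31).
Feb 15, 2141 → Mar 15, 2141: 28 days (February has 28).
Mar 15, 2141 → Apr 15, 2141: 31 days (March has 31).
Apr 15, 2141 → May 15, 2141: 30 days (April has 30).
May 15, 2141 → Jun 15, 2141: 31 days (May has 31).
Jun 15, 2141 → Jul 15, 2141: 30 days (June has 30).
Jul 15, 2141 → Jul 19, 2141: 4 days.
Total: 5483 days.

5483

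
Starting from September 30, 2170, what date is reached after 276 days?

July 3, 2171

Sep has 30 days: +1 → Oct 1, 2170 (275 left).
Oct has 31 days: +31 → Nov 1, 2170 (244 left).
Nov has 30 days: +30 → Dec 1, 2170 (214 left).
Dec has 31 days: +31 → Jan 1, 2171 (183 left).
Jan has 31 days: +31 → Feb 1, 2171 (152 left).
Feb has 28 days: +28 → Mar 1, 2171 (124 left).
Mar has 31 days: +31 → Apr 1, 2171 (93 left).
Apr has 30 days: +30 → May 1, 2171 (63 left).
May has 31 days: +31 → Jun 1, 2171 (32 left).
Jun has 30 days: +30 → Jul 1, 2171 (2 left).
+2 → Jul 3, 2171.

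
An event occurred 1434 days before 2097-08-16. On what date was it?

−365 (one year) → Aug 16, 2096 (1069 left).
−366 (one year; includes Feb 29, 2096) → Aug 16, 2095 (703 left).
−365 (one year) → Aug 16, 2094 (338 left).
−16 → Jul 31, 2094 (end of Jul, 31 days; 322 left).
−31 → Jun 30, 2094 (end of Jun, 30 days; 291 left).
−30 → May 31, 2094 (end of May, 31 days; 261 left).
−31 → Apr 30, 2094 (end of Apr, 30 days; 230 left).
−30 → Mar 31, 2094 (end of Mar, 31 days; 200 left).
−31 → Feb 28, 2094 (end of Feb, 28 days; 169 left).
−28 → Jan 31, 2094 (end of Jan, 31 days; 141 left).
−31 → Dec 31, 2093 (end of Dec, 31 days; 110 left).
−31 → Nov 30, 2093 (end of Nov, 30 days; 79 left).
−30 → Oct 31, 2093 (end of Oct, 31 days; 49 left).
−31 → Sep 30, 2093 (end of Sep, 30 days; 18 left).
−18 → Sep 12, 2093.

September 12, 2093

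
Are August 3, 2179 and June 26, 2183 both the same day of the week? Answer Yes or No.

No

From Aug 3, 2179 to Jun 26, 2183 is 1423 days.
1423 mod 7 = 2, so they are different weekdays.
(Aug 3, 2179 is a Tuesday; Jun 26, 2183 is a Thursday.)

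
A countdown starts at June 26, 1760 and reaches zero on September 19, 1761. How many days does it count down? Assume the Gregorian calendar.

450

Jun 26, 1760 → Jun 26, 1761: 365 days.
Jun 26, 1761 → Jul 26, 1761: 30 days (June has 30).
Jul 26, 1761 → Aug 26, 1761: 31 days (July has 31).
Aug 26, 1761 → Sep 19, 1761: 24 days.
Total: 450 days.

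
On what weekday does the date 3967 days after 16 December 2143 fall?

Saturday

First find the weekday of Dec 16, 2143. Doomsday rule: the anchor day for the 2100s is Sunday. For year 43: 43÷12 = 3 r 7, and 7÷4 = 1, so 3+7+1 = 11.
Sunday + 11 ≡ Thursday — that's 2143's doomsday.
In December the doomsday date is Dec 12.
Dec 16 is 4 days after Dec 12; 4 mod 7 = 4, so Thursday + 4 = Monday.
3967 mod 7 = 5, so 3967 days after a Monday is Monday + 5 = Saturday.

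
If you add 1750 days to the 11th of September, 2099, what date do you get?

+365 (one year) → Sep 11, 2100 (1385 left).
+365 (one year) → Sep 11, 2101 (1020 left).
+365 (one year) → Sep 11, 2102 (655 left).
+365 (one year) → Sep 11, 2103 (290 left).
Sep has 30 days: +20 → Oct 1, 2103 (270 left).
Oct has 31 days: +31 → Nov 1, 2103 (239 left).
Nov has 30 days: +30 → Dec 1, 2103 (209 left).
Dec has 31 days: +31 → Jan 1, 2104 (178 left).
Jan has 31 days: +31 → Feb 1, 2104 (147 left).
Feb has 29 days: +29 → Mar 1, 2104 (118 left).
Mar has 31 days: +31 → Apr 1, 2104 (87 left).
Apr has 30 days: +30 → May 1, 2104 (57 left).
May has 31 days: +31 → Jun 1, 2104 (26 left).
+26 → Jun 27, 2104.

June 27, 2104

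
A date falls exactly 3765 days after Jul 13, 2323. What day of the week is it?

Thursday

First find the weekday of Jul 13, 2323. Doomsday rule: the anchor day for the 2300s is Wednesday. For year 23: 23÷12 = 1 r 11, and 11÷4 = 2, so 1+11+2 = 14.
Wednesday + 14 ≡ Wednesday — that's 2323's doomsday.
In July the doomsday date is Jul 11.
Jul 13 is 2 days after Jul 11; 2 mod 7 = 2, so Wednesday + 2 = Friday.
3765 mod 7 = 6, so 3765 days after a Friday is Friday + 6 = Thursday.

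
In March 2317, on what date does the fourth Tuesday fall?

March 1, 2317 is a Thursday.
The first Tuesday is therefore March 6 (5 days later).
The fourth Tuesday is 6 + 3×7 = March 27.

March 27, 2317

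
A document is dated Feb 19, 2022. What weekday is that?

Saturday

January 1, 2022 is a Saturday.
Jan 1, 2022 → Feb 1, 2022: 31 days (January has 31).
Feb 1, 2022 → Feb 19, 2022: 18 days.
Total: 49 days.
49 mod 7 = 0, so Saturday + 0 = Saturday.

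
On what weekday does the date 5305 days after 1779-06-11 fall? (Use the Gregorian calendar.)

First find the weekday of Jun 11, 1779. Doomsday rule: the anchor day for the 1700s is Sunday. For year 79: 79÷12 = 6 r 7, and 7÷4 = 1, so 6+7+1 = 14.
Sunday + 14 ≡ Sunday — that's 1779's doomsday.
In June the doomsday date is Jun 6.
Jun 11 is 5 days after Jun 6; 5 mod 7 = 5, so Sunday + 5 = Friday.
5305 mod 7 = 6, so 5305 days after a Friday is Friday + 6 = Thursday.

Thursday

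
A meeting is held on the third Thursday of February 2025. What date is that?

February 20, 2025

February 1, 2025 is a Saturday.
The first Thursday is therefore February 6 (5 days later).
The third Thursday is 6 + 2×7 = February 20.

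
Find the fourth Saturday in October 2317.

October 1, 2317 is a Monday.
The first Saturday is therefore October 6 (5 days later).
The fourth Saturday is 6 + 3×7 = October 27.

October 27, 2317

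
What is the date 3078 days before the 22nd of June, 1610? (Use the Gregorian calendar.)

January 17, 1602

−365 (one year) → Jun 22, 1609 (2713 left).
−365 (one year) → Jun 22, 1608 (2348 left).
−366 (one year; includes Feb 29, 1608) → Jun 22, 1607 (1982 left).
−365 (one year) → Jun 22, 1606 (1617 left).
−365 (one year) → Jun 22, 1605 (1252 left).
−365 (one year) → Jun 22, 1604 (887 left).
−366 (one year; includes Feb 29, 1604) → Jun 22, 1603 (521 left).
−365 (one year) → Jun 22, 1602 (156 left).
−22 → May 31, 1602 (end of May, 31 days; 134 left).
−31 → Apr 30, 1602 (end of Apr, 30 days; 103 left).
−30 → Mar 31, 1602 (end of Mar, 31 days; 73 left).
−31 → Feb 28, 1602 (end of Feb, 28 days; 42 left).
−28 → Jan 31, 1602 (end of Jan, 31 days; 14 left).
−14 → Jan 17, 1602.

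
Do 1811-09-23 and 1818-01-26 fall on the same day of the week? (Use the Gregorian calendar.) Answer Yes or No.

Yes

From Sep 23, 1811 to Jan 26, 1818 is 2317 days.
2317 mod 7 = 0, so they are the same weekday.
(Sep 23, 1811 is a Monday; Jan 26, 1818 is a Monday.)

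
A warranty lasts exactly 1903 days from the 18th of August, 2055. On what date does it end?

+366 (one year; includes Feb 29, 2056) → Aug 18, 2056 (1537 left).
+365 (one year) → Aug 18, 2057 (1172 left).
+365 (one year) → Aug 18, 2058 (807 left).
+365 (one year) → Aug 18, 2059 (442 left).
+366 (one year; includes Feb 29, 2060) → Aug 18, 2060 (76 left).
Aug has 31 days: +14 → Sep 1, 2060 (62 left).
Sep has 30 days: +30 → Oct 1, 2060 (32 left).
Oct has 31 days: +31 → Nov 1, 2060 (1 left).
+1 → Nov 2, 2060.

November 2, 2060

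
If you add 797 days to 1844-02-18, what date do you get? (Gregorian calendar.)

+366 (one year; includes Feb 29, 1844) → Feb 18, 1845 (431 left).
+365 (one year) → Feb 18, 1846 (66 left).
Feb has 28 days: +11 → Mar 1, 1846 (55 left).
Mar has 31 days: +31 → Apr 1, 1846 (24 left).
+24 → Apr 25, 1846.

April 25, 1846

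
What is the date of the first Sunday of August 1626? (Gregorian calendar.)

August 2, 1626

August 1, 1626 is a Saturday.
The first Sunday is therefore August 2 (1 days later).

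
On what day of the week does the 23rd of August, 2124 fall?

Wednesday

January 1, 2124 is a Saturday.
Jan 1, 2124 → Feb 1, 2124: 31 days (January has 31).
Feb 1, 2124 → Mar 1, 2124: 29 days (February has 29).
Mar 1, 2124 → Apr 1, 2124: 31 days (March has 31).
Apr 1, 2124 → May 1, 2124: 30 days (April has 30).
May 1, 2124 → Jun 1, 2124: 31 days (May has 31).
Jun 1, 2124 → Jul 1, 2124: 30 days (June has 30).
Jul 1, 2124 → Aug 1, 2124: 31 days (July has 31).
Aug 1, 2124 → Aug 23, 2124: 22 days.
Total: 235 days.
235 mod 7 = 4, so Saturday + 4 = Wednesday.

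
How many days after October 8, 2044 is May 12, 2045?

Oct 8, 2044 → Nov 8, 2044: 31 days (October has 31).
Nov 8, 2044 → Dec 8, 2044: 30 days (November has 30).
Dec 8, 2044 → Jan 8, 2045: 31 days (December has 31).
Jan 8, 2045 → Feb 8, 2045: 31 days (January has 31).
Feb 8, 2045 → Mar 8, 2045: 28 days (February has 28).
Mar 8, 2045 → Apr 8, 2045: 31 days (March has 31).
Apr 8, 2045 → May 8, 2045: 30 days (April has 30).
May 8, 2045 → May 12, 2045: 4 days.
Total: 216 days.

216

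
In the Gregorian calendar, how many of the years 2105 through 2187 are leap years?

Multiples of 4 in [2105,2187]: 20.
Of those, multiples of 100: 0 (not leap unless ÷400).
Multiples of 400: 0.
Leap years = 20 − 0 + 0 = 20.

20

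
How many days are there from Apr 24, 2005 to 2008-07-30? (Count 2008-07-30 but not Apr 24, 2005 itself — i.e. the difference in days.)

Apr 24, 2005 → Apr 24, 2006: 365 days.
Apr 24, 2006 → Apr 24, 2007: 365 days.
Apr 24, 2007 → Apr 24, 2008: 366 days (Feb 29, 2008 is in that span).
Apr 24, 2008 → May 24, 2008: 30 days (April has 30).
May 24, 2008 → Jun 24, 2008: 31 days (May has 31).
Jun 24, 2008 → Jul 24, 2008: 30 days (June has 30).
Jul 24, 2008 → Jul 30, 2008: 6 days.
Total: 1193 days.

1193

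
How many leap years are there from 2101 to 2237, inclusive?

Multiples of 4 in [2101,2237]: 34.
Of those, multiples of 100: 1 (not leap unless ÷400).
Multiples of 400: 0.
Leap years = 34 − 1 + 0 = 33.

33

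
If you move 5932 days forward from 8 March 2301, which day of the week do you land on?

Mar 8, 2301 is a Friday.
5932 mod 7 = 3, so 5932 days after a Friday is Friday + 3 = Monday.

Monday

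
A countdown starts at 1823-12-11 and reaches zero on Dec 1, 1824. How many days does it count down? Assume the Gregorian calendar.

356

Dec 11, 1823 → Jan 11, 1824: 31 days (December has 31).
Jan 11, 1824 → Feb 11, 1824: 31 days (January has 31).
Feb 11, 1824 → Mar 11, 1824: 29 days (February has 29).
Mar 11, 1824 → Apr 11, 1824: 31 days (March has 31).
Apr 11, 1824 → May 11, 1824: 30 days (April has 30).
May 11, 1824 → Jun 11, 1824: 31 days (May has 31).
Jun 11, 1824 → Jul 11, 1824: 30 days (June has 30).
Jul 11, 1824 → Aug 11, 1824: 31 days (July has 31).
Aug 11, 1824 → Sep 11, 1824: 31 days (August has 31).
Sep 11, 1824 → Oct 11, 1824: 30 days (September has 30).
Oct 11, 1824 → Nov 11, 1824: 31 days (October has 31).
Nov 11, 1824 → Dec 1, 1824: 20 days.
Total: 356 days.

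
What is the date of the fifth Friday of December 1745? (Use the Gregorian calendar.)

December 31, 1745

December 1, 1745 is a Wednesday.
The first Friday is therefore December 3 (2 days later).
The fifth Friday is 3 + 4×7 = December 31.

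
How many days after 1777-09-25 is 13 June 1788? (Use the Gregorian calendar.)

3914

Sep 25, 1777 → Sep 25, 1778: 365 days.
Sep 25, 1778 → Sep 25, 1779: 365 days.
Sep 25, 1779 → Sep 25, 1780: 366 days (Feb 29, 1780 is in that span).
Sep 25, 1780 → Sep 25, 1781: 365 days.
Sep 25, 1781 → Sep 25, 1782: 365 days.
Sep 25, 1782 → Sep 25, 1783: 365 days.
Sep 25, 1783 → Sep 25, 1784: 366 days (Feb 29, 1784 is in that span).
Sep 25, 1784 → Sep 25, 1785: 365 days.
Sep 25, 1785 → Sep 25, 1786: 365 days.
Sep 25, 1786 → Sep 25, 1787: 365 days.
Sep 25, 1787 → Oct 25, 1787: 30 days (September has 30).
Oct 25, 1787 → Nov 25, 1787: 31 days (October has 31).
Nov 25, 1787 → Dec 25, 1787: 30 days (November has 30).
Dec 25, 1787 → Jan 25, 1788: 31 days (December has 31).
Jan 25, 1788 → Feb 25, 1788: 31 days (January has 31).
Feb 25, 1788 → Mar 25, 1788: 29 days (February has 29).
Mar 25, 1788 → Apr 25, 1788: 31 days (March has 31).
Apr 25, 1788 → May 25, 1788: 30 days (April has 30).
May 25, 1788 → Jun 13, 1788: 19 days.
Total: 3914 days.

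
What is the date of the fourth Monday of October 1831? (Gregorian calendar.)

October 1, 1831 is a Saturday.
The first Monday is therefore October 3 (2 days later).
The fourth Monday is 3 + 3×7 = October 24.

October 24, 1831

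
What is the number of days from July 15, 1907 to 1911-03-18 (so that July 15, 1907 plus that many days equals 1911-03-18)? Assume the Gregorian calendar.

Jul 15, 1907 → Jul 15, 1908: 366 days (Feb 29, 1908 is in that span).
Jul 15, 1908 → Jul 15, 1909: 365 days.
Jul 15, 1909 → Jul 15, 1910: 365 days.
Jul 15, 1910 → Aug 15, 1910: 31 days (July has 31).
Aug 15, 1910 → Sep 15, 1910: 31 days (August has 31).
Sep 15, 1910 → Oct 15, 1910: 30 days (September has 30).
Oct 15, 1910 → Nov 15, 1910: 31 days (October has 31).
Nov 15, 1910 → Dec 15, 1910: 30 days (November has 30).
Dec 15, 1910 → Jan 15, 1911: 31 days (December has 31).
Jan 15, 1911 → Feb 15, 1911: 31 days (January has 31).
Feb 15, 1911 → Mar 15, 1911: 28 days (February has 28).
Mar 15, 1911 → Mar 18, 1911: 3 days.
Total: 1342 days.

1342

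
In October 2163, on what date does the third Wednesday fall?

October 1, 2163 is a Saturday.
The first Wednesday is therefore October 5 (4 days later).
The third Wednesday is 5 + 2×7 = October 19.

October 19, 2163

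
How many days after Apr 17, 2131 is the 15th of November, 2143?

Apr 17, 2131 → Apr 17, 2132: 366 days (Feb 29, 2132 is in that span).
Apr 17, 2132 → Apr 17, 2133: 365 days.
Apr 17, 2133 → Apr 17, 2134: 365 days.
Apr 17, 2134 → Apr 17, 2135: 365 days.
Apr 17, 2135 → Apr 17, 2136: 366 days (Feb 29, 2136 is in that span).
Apr 17, 2136 → Apr 17, 2137: 365 days.
Apr 17, 2137 → Apr 17, 2138: 365 days.
Apr 17, 2138 → Apr 17, 2139: 365 days.
Apr 17, 2139 → Apr 17, 2140: 366 days (Feb 29, 2140 is in that span).
Apr 17, 2140 → Apr 17, 2141: 365 days.
Apr 17, 2141 → Apr 17, 2142: 365 days.
Apr 17, 2142 → Apr 17, 2143: 365 days.
Apr 17, 2143 → May 17, 2143: 30 days (April has 30).
May 17, 2143 → Jun 17, 2143: 31 days (May has 31).
Jun 17, 2143 → Jul 17, 2143: 30 days (June has 30).
Jul 17, 2143 → Aug 17, 2143: 31 days (July has 31).
Aug 17, 2143 → Sep 17, 2143: 31 days (August has 31).
Sep 17, 2143 → Oct 17, 2143: 30 days (September has 30).
Oct 17, 2143 → Nov 15, 2143: 29 days.
Total: 4595 days.

4595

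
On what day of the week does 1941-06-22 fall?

Doomsday rule: the anchor day for the 1900s is Wednesday. For year 41: 41÷12 = 3 r 5, and 5÷4 = 1, so 3+5+1 = 9.
Wednesday + 9 ≡ Friday — that's 1941's doomsday.
In June the doomsday date is Jun 6.
Jun 22 is 16 days after Jun 6; 16 mod 7 = 2, so Friday + 2 = Sunday.

Sunday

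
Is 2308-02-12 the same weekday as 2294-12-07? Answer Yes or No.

No

From Dec 7, 2294 to Feb 12, 2308 is 4814 days.
4814 mod 7 = 5, so they are different weekdays.
(Dec 7, 2294 is a Friday; Feb 12, 2308 is a Wednesday.)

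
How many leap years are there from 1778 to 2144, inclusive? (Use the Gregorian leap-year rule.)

89

Multiples of 4 in [1778,2144]: 92.
Of those, multiples of 100: 4 (not leap unless ÷400).
Multiples of 400: 1.
Leap years = 92 − 4 + 1 = 89.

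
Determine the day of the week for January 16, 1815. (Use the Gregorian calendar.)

Doomsday rule: the anchor day for the 1800s is Friday. For year 15: 15÷12 = 1 r 3, and 3÷4 = 0, so 1+3+0 = 4.
Friday + 4 ≡ Tuesday — that's 1815's doomsday.
In January the doomsday date is Jan 3 (1815 is not a leap year).
Jan 16 is 13 days after Jan 3; 13 mod 7 = 6, so Tuesday + 6 = Monday.

Monday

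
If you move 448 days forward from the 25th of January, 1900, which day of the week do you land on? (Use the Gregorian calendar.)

Thursday

First find the weekday of Jan 25, 1900. Doomsday rule: the anchor day for the 1900s is Wednesday. For year 00: 0÷12 = 0 r 0, and 0÷4 = 0, so 0+0+0 = 0.
Wednesday + 0 ≡ Wednesday — that's 1900's doomsday.
In January the doomsday date is Jan 3 (1900 is not a leap year (divisible by 100 but not 400)).
Jan 25 is 22 days after Jan 3; 22 mod 7 = 1, so Wednesday + 1 = Thursday.
448 mod 7 = 0, so 448 days after a Thursday is Thursday + 0 = Thursday.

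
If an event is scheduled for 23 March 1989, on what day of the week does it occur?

Doomsday rule: the anchor day for the 1900s is Wednesday. For year 89: 89÷12 = 7 r 5, and 5÷4 = 1, so 7+5+1 = 13.
Wednesday + 13 ≡ Tuesday — that's 1989's doomsday.
In March the doomsday date is Mar 14.
Mar 23 is 9 days after Mar 14; 9 mod 7 = 2, so Tuesday + 2 = Thursday.

Thursday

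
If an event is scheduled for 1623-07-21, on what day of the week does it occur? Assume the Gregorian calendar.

Doomsday rule: the anchor day for the 1600s is Tuesday. For year 23: 23÷12 = 1 r 11, and 11÷4 = 2, so 1+11+2 = 14.
Tuesday + 14 ≡ Tuesday — that's 1623's doomsday.
In July the doomsday date is Jul 11.
Jul 21 is 10 days after Jul 11; 10 mod 7 = 3, so Tuesday + 3 = Friday.

Friday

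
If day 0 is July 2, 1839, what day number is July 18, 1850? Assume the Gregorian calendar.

4034

Jul 2, 1839 → Jul 2, 1840: 366 days (Feb 29, 1840 is in that span).
Jul 2, 1840 → Jul 2, 1841: 365 days.
Jul 2, 1841 → Jul 2, 1842: 365 days.
Jul 2, 1842 → Jul 2, 1843: 365 days.
Jul 2, 1843 → Jul 2, 1844: 366 days (Feb 29, 1844 is in that span).
Jul 2, 1844 → Jul 2, 1845: 365 days.
Jul 2, 1845 → Jul 2, 1846: 365 days.
Jul 2, 1846 → Jul 2, 1847: 365 days.
Jul 2, 1847 → Jul 2, 1848: 366 days (Feb 29, 1848 is in that span).
Jul 2, 1848 → Jul 2, 1849: 365 days.
Jul 2, 1849 → Aug 2, 1849: 31 days (July has 31).
Aug 2, 1849 → Sep 2, 1849: 31 days (August has 31).
Sep 2, 1849 → Oct 2, 1849: 30 days (September has 30).
Oct 2, 1849 → Nov 2, 1849: 31 days (October has 31).
Nov 2, 1849 → Dec 2, 1849: 30 days (November has 30).
Dec 2, 1849 → Jan 2, 1850: 31 days (December has 31).
Jan 2, 1850 → Feb 2, 1850: 31 days (January has 31).
Feb 2, 1850 → Mar 2, 1850: 28 days (February has 28).
Mar 2, 1850 → Apr 2, 1850: 31 days (March has 31).
Apr 2, 1850 → May 2, 1850: 30 days (April has 30).
May 2, 1850 → Jun 2, 1850: 31 days (May has 31).
Jun 2, 1850 → Jul 2, 1850: 30 days (June has 30).
Jul 2, 1850 → Jul 18, 1850: 16 days.
Total: 4034 days.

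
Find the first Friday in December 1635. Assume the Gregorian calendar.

December 7, 1635

December 1, 1635 is a Saturday.
The first Friday is therefore December 7 (6 days later).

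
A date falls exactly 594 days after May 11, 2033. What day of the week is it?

Tuesday

May 11, 2033 is a Wednesday.
594 mod 7 = 6, so 594 days after a Wednesday is Wednesday + 6 = Tuesday.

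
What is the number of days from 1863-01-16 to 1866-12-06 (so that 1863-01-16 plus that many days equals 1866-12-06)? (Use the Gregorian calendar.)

1420

Jan 16, 1863 → Jan 16, 1864: 365 days.
Jan 16, 1864 → Jan 16, 1865: 366 days (Feb 29, 1864 is in that span).
Jan 16, 1865 → Jan 16, 1866: 365 days.
Jan 16, 1866 → Feb 16, 1866: 31 days (January has 31).
Feb 16, 1866 → Mar 16, 1866: 28 days (February has 28).
Mar 16, 1866 → Apr 16, 1866: 31 days (March has 31).
Apr 16, 1866 → May 16, 1866: 30 days (April has 30).
May 16, 1866 → Jun 16, 1866: 31 days (May has 31).
Jun 16, 1866 → Jul 16, 1866: 30 days (June has 30).
Jul 16, 1866 → Aug 16, 1866: 31 days (July has 31).
Aug 16, 1866 → Sep 16, 1866: 31 days (August has 31).
Sep 16, 1866 → Oct 16, 1866: 30 days (September has 30).
Oct 16, 1866 → Nov 16, 1866: 31 days (October has 31).
Nov 16, 1866 → Dec 6, 1866: 20 days.
Total: 1420 days.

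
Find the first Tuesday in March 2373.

March 6, 2373

March 1, 2373 is a Thursday.
The first Tuesday is therefore March 6 (5 days later).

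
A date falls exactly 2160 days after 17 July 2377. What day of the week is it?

Thursday

First find the weekday of Jul 17, 2377. Doomsday rule: the anchor day for the 2300s is Wednesday. For year 77: 77÷12 = 6 r 5, and 5÷4 = 1, so 6+5+1 = 12.
Wednesday + 12 ≡ Monday — that's 2377's doomsday.
In July the doomsday date is Jul 11.
Jul 17 is 6 days after Jul 11; 6 mod 7 = 6, so Monday + 6 = Sunday.
2160 mod 7 = 4, so 2160 days after a Sunday is Sunday + 4 = Thursday.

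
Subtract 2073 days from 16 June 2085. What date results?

October 13, 2079

−365 (one year) → Jun 16, 2084 (1708 left).
−366 (one year; includes Feb 29, 2084) → Jun 16, 2083 (1342 left).
−365 (one year) → Jun 16, 2082 (977 left).
−365 (one year) → Jun 16, 2081 (612 left).
−365 (one year) → Jun 16, 2080 (247 left).
−16 → May 31, 2080 (end of May, 31 days; 231 left).
−31 → Apr 30, 2080 (end of Apr, 30 days; 200 left).
−30 → Mar 31, 2080 (end of Mar, 31 days; 170 left).
−31 → Feb 29, 2080 (end of Feb, 29 days; 139 left).
−29 → Jan 31, 2080 (end of Jan, 31 days; 110 left).
−31 → Dec 31, 2079 (end of Dec, 31 days; 79 left).
−31 → Nov 30, 2079 (end of Nov, 30 days; 48 left).
−30 → Oct 31, 2079 (end of Oct, 31 days; 18 left).
−18 → Oct 13, 2079.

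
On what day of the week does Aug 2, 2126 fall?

Friday

Doomsday rule: the anchor day for the 2100s is Sunday. For year 26: 26÷12 = 2 r 2, and 2÷4 = 0, so 2+2+0 = 4.
Sunday + 4 ≡ Thursday — that's 2126's doomsday.
In August the doomsday date is Aug 8.
Aug 2 is 6 days before Aug 8; 6 mod 7 = 6, so Thursday − 6 = Friday.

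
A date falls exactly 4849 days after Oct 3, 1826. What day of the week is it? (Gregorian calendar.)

Oct 3, 1826 is a Tuesday.
4849 mod 7 = 5, so 4849 days after a Tuesday is Tuesday + 5 = Sunday.

Sunday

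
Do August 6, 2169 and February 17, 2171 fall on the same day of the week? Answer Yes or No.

From Aug 6, 2169 to Feb 17, 2171 is 560 days.
560 mod 7 = 0, so they are the same weekday.
(Aug 6, 2169 is a Sunday; Feb 17, 2171 is a Sunday.)

Yes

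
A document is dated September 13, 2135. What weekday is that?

January 1, 2135 is a Saturday.
Jan 1, 2135 → Feb 1, 2135: 31 days (January has 31).
Feb 1, 2135 → Mar 1, 2135: 28 days (February has 28).
Mar 1, 2135 → Apr 1, 2135: 31 days (March has 31).
Apr 1, 2135 → May 1, 2135: 30 days (April has 30).
May 1, 2135 → Jun 1, 2135: 31 days (May has 31).
Jun 1, 2135 → Jul 1, 2135: 30 days (June has 30).
Jul 1, 2135 → Aug 1, 2135: 31 days (July has 31).
Aug 1, 2135 → Sep 1, 2135: 31 days (August has 31).
Sep 1, 2135 → Sep 13, 2135: 12 days.
Total: 255 days.
255 mod 7 = 3, so Saturday + 3 = Tuesday.

Tuesday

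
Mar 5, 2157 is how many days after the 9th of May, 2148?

May 9, 2148 → May 9, 2149: 365 days.
May 9, 2149 → May 9, 2150: 365 days.
May 9, 2150 → May 9, 2151: 365 days.
May 9, 2151 → May 9, 2152: 366 days (Feb 29, 2152 is in that span).
May 9, 2152 → May 9, 2153: 365 days.
May 9, 2153 → May 9, 2154: 365 days.
May 9, 2154 → May 9, 2155: 365 days.
May 9, 2155 → May 9, 2156: 366 days (Feb 29, 2156 is in that span).
May 9, 2156 → Jun 9, 2156: 31 days (May has 31).
Jun 9, 2156 → Jul 9, 2156: 30 days (June has 30).
Jul 9, 2156 → Aug 9, 2156: 31 days (July has 31).
Aug 9, 2156 → Sep 9, 2156: 31 days (August has 31).
Sep 9, 2156 → Oct 9, 2156: 30 days (September has 30).
Oct 9, 2156 → Nov 9, 2156: 31 days (October has 31).
Nov 9, 2156 → Dec 9, 2156: 30 days (November has 30).
Dec 9, 2156 → Jan 9, 2157: 31 days (December has 31).
Jan 9, 2157 → Feb 9, 2157: 31 days (January has 31).
Feb 9, 2157 → Mar 5, 2157: 24 days.
Total: 3222 days.

3222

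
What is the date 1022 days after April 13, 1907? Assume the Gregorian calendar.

+366 (one year; includes Feb 29, 1908) → Apr 13, 1908 (656 left).
+365 (one year) → Apr 13, 1909 (291 left).
Apr has 30 days: +18 → May 1, 1909 (273 left).
May has 31 days: +31 → Jun 1, 1909 (242 left).
Jun has 30 days: +30 → Jul 1, 1909 (212 left).
Jul has 31 days: +31 → Aug 1, 1909 (181 left).
Aug has 31 days: +31 → Sep 1, 1909 (150 left).
Sep has 30 days: +30 → Oct 1, 1909 (120 left).
Oct has 31 days: +31 → Nov 1, 1909 (89 left).
Nov has 30 days: +30 → Dec 1, 1909 (59 left).
Dec has 31 days: +31 → Jan 1, 1910 (28 left).
+28 → Jan 29, 1910.

January 29, 1910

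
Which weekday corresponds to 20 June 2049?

Sunday

Doomsday rule: the anchor day for the 2000s is Tuesday. For year 49: 49÷12 = 4 r 1, and 1÷4 = 0, so 4+1+0 = 5.
Tuesday + 5 ≡ Sunday — that's 2049's doomsday.
In June the doomsday date is Jun 6.
Jun 20 is 14 days after Jun 6; 14 mod 7 = 0, so Sunday + 0 = Sunday.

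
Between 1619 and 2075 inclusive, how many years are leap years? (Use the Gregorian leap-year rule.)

Multiples of 4 in [1619,2075]: 114.
Of those, multiples of 100: 4 (not leap unless ÷400).
Multiples of 400: 1.
Leap years = 114 − 4 + 1 = 111.

111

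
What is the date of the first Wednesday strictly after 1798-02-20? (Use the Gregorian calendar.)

Feb 20, 1798 is a Tuesday.
From Tuesday to the next Wednesday is 1 day.
Feb 20, 1798 + 1 = Feb 21, 1798.

February 21, 1798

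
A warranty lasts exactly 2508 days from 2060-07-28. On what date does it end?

June 10, 2067

+365 (one year) → Jul 28, 2061 (2143 left).
+365 (one year) → Jul 28, 2062 (1778 left).
+365 (one year) → Jul 28, 2063 (1413 left).
+366 (one year; includes Feb 29, 2064) → Jul 28, 2064 (1047 left).
+365 (one year) → Jul 28, 2065 (682 left).
+365 (one year) → Jul 28, 2066 (317 left).
Jul has 31 days: +4 → Aug 1, 2066 (313 left).
Aug has 31 days: +31 → Sep 1, 2066 (282 left).
Sep has 30 days: +30 → Oct 1, 2066 (252 left).
Oct has 31 days: +31 → Nov 1, 2066 (221 left).
Nov has 30 days: +30 → Dec 1, 2066 (191 left).
Dec has 31 days: +31 → Jan 1, 2067 (160 left).
Jan has 31 days: +31 → Feb 1, 2067 (129 left).
Feb has 28 days: +28 → Mar 1, 2067 (101 left).
Mar has 31 days: +31 → Apr 1, 2067 (70 left).
Apr has 30 days: +30 → May 1, 2067 (40 left).
May has 31 days: +31 → Jun 1, 2067 (9 left).
+9 → Jun 10, 2067.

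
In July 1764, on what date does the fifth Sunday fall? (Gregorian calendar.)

July 1, 1764 is a Sunday.
The first Sunday is therefore July 1 (same day).
The fifth Sunday is 1 + 4×7 = July 29.

July 29, 1764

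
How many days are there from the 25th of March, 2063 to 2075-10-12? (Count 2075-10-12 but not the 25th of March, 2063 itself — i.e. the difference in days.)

Mar 25, 2063 → Mar 25, 2064: 366 days (Feb 29, 2064 is in that span).
Mar 25, 2064 → Mar 25, 2065: 365 days.
Mar 25, 2065 → Mar 25, 2066: 365 days.
Mar 25, 2066 → Mar 25, 2067: 365 days.
Mar 25, 2067 → Mar 25, 2068: 366 days (Feb 29, 2068 is in that span).
Mar 25, 2068 → Mar 25, 2069: 365 days.
Mar 25, 2069 → Mar 25, 2070: 365 days.
Mar 25, 2070 → Mar 25, 2071: 365 days.
Mar 25, 2071 → Mar 25, 2072: 366 days (Feb 29, 2072 is in that span).
Mar 25, 2072 → Mar 25, 2073: 365 days.
Mar 25, 2073 → Mar 25, 2074: 365 days.
Mar 25, 2074 → Mar 25, 2075: 365 days.
Mar 25, 2075 → Apr 25, 2075: 31 days (March has 31).
Apr 25, 2075 → May 25, 2075: 30 days (April has 30).
May 25, 2075 → Jun 25, 2075: 31 days (May has 31).
Jun 25, 2075 → Jul 25, 2075: 30 days (June has 30).
Jul 25, 2075 → Aug 25, 2075: 31 days (July has 31).
Aug 25, 2075 → Sep 25, 2075: 31 days (August has 31).
Sep 25, 2075 → Oct 12, 2075: 17 days.
Total: 4584 days.

4584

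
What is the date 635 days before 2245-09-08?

December 13, 2243

−365 (one year) → Sep 8, 2244 (270 left).
−8 → Aug 31, 2244 (end of Aug, 31 days; 262 left).
−31 → Jul 31, 2244 (end of Jul, 31 days; 231 left).
−31 → Jun 30, 2244 (end of Jun, 30 days; 200 left).
−30 → May 31, 2244 (end of May, 31 days; 170 left).
−31 → Apr 30, 2244 (end of Apr, 30 days; 139 left).
−30 → Mar 31, 2244 (end of Mar, 31 days; 109 left).
−31 → Feb 29, 2244 (end of Feb, 29 days; 78 left).
−29 → Jan 31, 2244 (end of Jan, 31 days; 49 left).
−31 → Dec 31, 2243 (end of Dec, 31 days; 18 left).
−18 → Dec 13, 2243.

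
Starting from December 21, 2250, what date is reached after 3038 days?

April 16, 2259

+365 (one year) → Dec 21, 2251 (2673 left).
+366 (one year; includes Feb 29, 2252) → Dec 21, 2252 (2307 left).
+365 (one year) → Dec 21, 2253 (1942 left).
+365 (one year) → Dec 21, 2254 (1577 left).
+365 (one year) → Dec 21, 2255 (1212 left).
+366 (one year; includes Feb 29, 2256) → Dec 21, 2256 (846 left).
+365 (one year) → Dec 21, 2257 (481 left).
+365 (one year) → Dec 21, 2258 (116 left).
Dec has 31 days: +11 → Jan 1, 2259 (105 left).
Jan has 31 days: +31 → Feb 1, 2259 (74 left).
Feb has 28 days: +28 → Mar 1, 2259 (46 left).
Mar has 31 days: +31 → Apr 1, 2259 (15 left).
+15 → Apr 16, 2259.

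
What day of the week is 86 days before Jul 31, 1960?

First find the weekday of Jul 31, 1960. Doomsday rule: the anchor day for the 1900s is Wednesday. For year 60: 60÷12 = 5 r 0, and 0÷4 = 0, so 5+0+0 = 5.
Wednesday + 5 ≡ Monday — that's 1960's doomsday.
In July the doomsday date is Jul 11.
Jul 31 is 20 days after Jul 11; 20 mod 7 = 6, so Monday + 6 = Sunday.
86 mod 7 = 2, so 86 days before a Sunday is Sunday − 2 = Friday.

Friday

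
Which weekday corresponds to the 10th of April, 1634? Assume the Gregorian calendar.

Doomsday rule: the anchor day for the 1600s is Tuesday. For year 34: 34÷12 = 2 r 10, and 10÷4 = 2, so 2+10+2 = 14.
Tuesday + 14 ≡ Tuesday — that's 1634's doomsday.
In April the doomsday date is Apr 4.
Apr 10 is 6 days after Apr 4; 6 mod 7 = 6, so Tuesday + 6 = Monday.

Monday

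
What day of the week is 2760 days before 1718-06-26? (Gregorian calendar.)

First find the weekday of Jun 26, 1718. Doomsday rule: the anchor day for the 1700s is Sunday. For year 18: 18÷12 = 1 r 6, and 6÷4 = 1, so 1+6+1 = 8.
Sunday + 8 ≡ Monday — that's 1718's doomsday.
In June the doomsday date is Jun 6.
Jun 26 is 20 days after Jun 6; 20 mod 7 = 6, so Monday + 6 = Sunday.
2760 mod 7 = 2, so 2760 days before a Sunday is Sunday − 2 = Friday.

Friday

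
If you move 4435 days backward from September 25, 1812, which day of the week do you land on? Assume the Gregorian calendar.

Sep 25, 1812 is a Friday.
4435 mod 7 = 4, so 4435 days before a Friday is Friday − 4 = Monday.

Monday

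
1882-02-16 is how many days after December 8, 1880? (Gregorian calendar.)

435

Dec 8, 1880 → Dec 8, 1881: 365 days.
Dec 8, 1881 → Jan 8, 1882: 31 days (December has 31).
Jan 8, 1882 → Feb 8, 1882: 31 days (January has 31).
Feb 8, 1882 → Feb 16, 1882: 8 days.
Total: 435 days.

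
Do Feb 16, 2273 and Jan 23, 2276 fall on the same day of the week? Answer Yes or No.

Yes

From Feb 16, 2273 to Jan 23, 2276 is 1071 days.
1071 mod 7 = 0, so they are the same weekday.
(Feb 16, 2273 is a Sunday; Jan 23, 2276 is a Sunday.)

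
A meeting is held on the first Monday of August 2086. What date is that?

August 5, 2086

August 1, 2086 is a Thursday.
The first Monday is therefore August 5 (4 days later).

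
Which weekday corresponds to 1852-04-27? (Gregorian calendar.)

Doomsday rule: the anchor day for the 1800s is Friday. For year 52: 52÷12 = 4 r 4, and 4÷4 = 1, so 4+4+1 = 9.
Friday + 9 ≡ Sunday — that's 1852's doomsday.
In April the doomsday date is Apr 4.
Apr 27 is 23 days after Apr 4; 23 mod 7 = 2, so Sunday + 2 = Tuesday.

Tuesday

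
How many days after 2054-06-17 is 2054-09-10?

85

Jun 17, 2054 → Jul 17, 2054: 30 days (June has 30).
Jul 17, 2054 → Aug 17, 2054: 31 days (July has 31).
Aug 17, 2054 → Sep 10, 2054: 24 days.
Total: 85 days.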